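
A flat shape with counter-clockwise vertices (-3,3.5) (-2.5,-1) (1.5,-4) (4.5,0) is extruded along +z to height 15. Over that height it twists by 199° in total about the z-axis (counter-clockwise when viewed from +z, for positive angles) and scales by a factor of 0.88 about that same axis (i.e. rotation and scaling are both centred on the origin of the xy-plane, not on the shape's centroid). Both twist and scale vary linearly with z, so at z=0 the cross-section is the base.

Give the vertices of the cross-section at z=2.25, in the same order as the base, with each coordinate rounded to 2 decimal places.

t = z/height = 2.25/15 = 0.15
s = 1 + (scale-1)·z/height = 1 + (0.88-1)·2.25/15 = 0.982000
θ = twist·z/height = 199°·2.25/15 = 29.8500° = 0.520981 rad
cos θ = 0.867331, sin θ = 0.497731 (intermediates below are computed at full precision and shown rounded to 5 d.p.)
v1: (-3,3.5) → rotate → (-4.34405,1.54247) → ×s → (-4.26586,1.51470) → (-4.27,1.51)
v2: (-2.5,-1) → rotate → (-1.67060,-2.11166) → ×s → (-1.64053,-2.07365) → (-1.64,-2.07)
v3: (1.5,-4) → rotate → (3.29192,-2.72273) → ×s → (3.23267,-2.67372) → (3.23,-2.67)
v4: (4.5,0) → rotate → (3.90299,2.23979) → ×s → (3.83274,2.19947) → (3.83,2.20)

Cross-section at z=2.25: (-4.27,1.51) (-1.64,-2.07) (3.23,-2.67) (3.83,2.20)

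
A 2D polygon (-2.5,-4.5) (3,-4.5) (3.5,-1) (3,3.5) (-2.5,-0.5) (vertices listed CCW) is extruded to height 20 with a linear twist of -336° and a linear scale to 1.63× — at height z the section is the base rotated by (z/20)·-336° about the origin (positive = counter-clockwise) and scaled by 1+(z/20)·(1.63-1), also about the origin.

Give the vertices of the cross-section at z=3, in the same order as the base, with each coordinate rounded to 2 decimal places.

t = z/height = 3/20 = 0.15
s = 1 + (scale-1)·z/height = 1 + (1.63-1)·3/20 = 1.094500
θ = twist·z/height = -336°·3/20 = -50.4000° = -0.879646 rad
cos θ = 0.637424, sin θ = -0.770513 (intermediates below are computed at full precision and shown rounded to 5 d.p.)
v1: (-2.5,-4.5) → rotate → (-5.06087,-0.94212) → ×s → (-5.53912,-1.03116) → (-5.54,-1.03)
v2: (3,-4.5) → rotate → (-1.55504,-5.17995) → ×s → (-1.70199,-5.66945) → (-1.70,-5.67)
v3: (3.5,-1) → rotate → (1.46047,-3.33422) → ×s → (1.59849,-3.64930) → (1.60,-3.65)
v4: (3,3.5) → rotate → (4.60907,-0.08056) → ×s → (5.04463,-0.08817) → (5.04,-0.09)
v5: (-2.5,-0.5) → rotate → (-1.97882,1.60757) → ×s → (-2.16581,1.75949) → (-2.17,1.76)

Cross-section at z=3: (-5.54,-1.03) (-1.70,-5.67) (1.60,-3.65) (5.04,-0.09) (-2.17,1.76)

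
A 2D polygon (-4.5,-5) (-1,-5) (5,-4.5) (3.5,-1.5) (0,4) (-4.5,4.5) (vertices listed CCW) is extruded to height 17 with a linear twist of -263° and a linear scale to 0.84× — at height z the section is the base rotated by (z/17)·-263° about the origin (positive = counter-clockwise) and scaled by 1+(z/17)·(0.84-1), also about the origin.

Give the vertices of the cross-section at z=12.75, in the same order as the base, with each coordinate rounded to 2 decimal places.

t = z/height = 12.75/17 = 0.75
s = 1 + (scale-1)·z/height = 1 + (0.84-1)·12.75/17 = 0.880000
θ = twist·z/height = -263°·12.75/17 = -197.2500° = -3.442662 rad
cos θ = -0.955020, sin θ = 0.296542 (intermediates below are computed at full precision and shown rounded to 5 d.p.)
v1: (-4.5,-5) → rotate → (5.78030,3.44066) → ×s → (5.08666,3.02778) → (5.09,3.03)
v2: (-1,-5) → rotate → (2.43773,4.47856) → ×s → (2.14520,3.94113) → (2.15,3.94)
v3: (5,-4.5) → rotate → (-3.44066,5.78030) → ×s → (-3.02778,5.08666) → (-3.03,5.09)
v4: (3.5,-1.5) → rotate → (-2.89776,2.47043) → ×s → (-2.55003,2.17397) → (-2.55,2.17)
v5: (0,4) → rotate → (-1.18617,-3.82008) → ×s → (-1.04383,-3.36167) → (-1.04,-3.36)
v6: (-4.5,4.5) → rotate → (2.96315,-5.63203) → ×s → (2.60757,-4.95618) → (2.61,-4.96)

Cross-section at z=12.75: (5.09,3.03) (2.15,3.94) (-3.03,5.09) (-2.55,2.17) (-1.04,-3.36) (2.61,-4.96)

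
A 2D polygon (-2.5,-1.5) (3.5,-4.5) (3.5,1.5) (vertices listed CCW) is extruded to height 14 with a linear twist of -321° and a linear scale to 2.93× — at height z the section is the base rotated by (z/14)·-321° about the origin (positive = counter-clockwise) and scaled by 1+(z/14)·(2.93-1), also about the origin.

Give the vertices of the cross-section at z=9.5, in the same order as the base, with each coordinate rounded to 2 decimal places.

Cross-section at z=9.5: (6.69,-0.80) (-0.01,13.17) (-8.51,2.22)

t = z/height = 9.5/14 = 0.678571
s = 1 + (scale-1)·z/height = 1 + (2.93-1)·9.5/14 = 2.309643
θ = twist·z/height = -321°·9.5/14 = -217.8214° = -3.801701 rad
cos θ = -0.789926, sin θ = 0.613203 (intermediates below are computed at full precision and shown rounded to 5 d.p.)
v1: (-2.5,-1.5) → rotate → (2.89462,-0.34812) → ×s → (6.68553,-0.80403) → (6.69,-0.80)
v2: (3.5,-4.5) → rotate → (-0.00533,5.70087) → ×s → (-0.01231,13.16698) → (-0.01,13.17)
v3: (3.5,1.5) → rotate → (-3.68454,0.96132) → ×s → (-8.50998,2.22031) → (-8.51,2.22)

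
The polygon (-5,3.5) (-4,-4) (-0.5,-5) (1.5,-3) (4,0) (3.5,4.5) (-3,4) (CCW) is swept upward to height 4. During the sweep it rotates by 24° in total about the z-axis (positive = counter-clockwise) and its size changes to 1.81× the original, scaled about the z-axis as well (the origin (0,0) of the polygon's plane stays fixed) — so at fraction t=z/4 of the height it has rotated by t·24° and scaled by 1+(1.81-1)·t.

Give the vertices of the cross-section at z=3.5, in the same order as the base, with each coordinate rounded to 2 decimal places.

Cross-section at z=3.5: (-10.12,2.52) (-3.93,-8.83) (2.26,-8.28) (4.23,-3.87) (6.38,2.45) (2.83,9.32) (-7.24,4.54)

t = z/height = 3.5/4 = 0.875
s = 1 + (scale-1)·z/height = 1 + (1.81-1)·3.5/4 = 1.708750
θ = twist·z/height = 24°·3.5/4 = 21.0000° = 0.366519 rad
cos θ = 0.933580, sin θ = 0.358368 (intermediates below are computed at full precision and shown rounded to 5 d.p.)
v1: (-5,3.5) → rotate → (-5.92219,1.47569) → ×s → (-10.11954,2.52159) → (-10.12,2.52)
v2: (-4,-4) → rotate → (-2.30085,-5.16779) → ×s → (-3.93158,-8.83047) → (-3.93,-8.83)
v3: (-0.5,-5) → rotate → (1.32505,-4.84709) → ×s → (2.26418,-8.28246) → (2.26,-8.28)
v4: (1.5,-3) → rotate → (2.47547,-2.26319) → ×s → (4.22997,-3.86722) → (4.23,-3.87)
v5: (4,0) → rotate → (3.73432,1.43347) → ×s → (6.38102,2.44944) → (6.38,2.45)
v6: (3.5,4.5) → rotate → (1.65488,5.45540) → ×s → (2.82777,9.32191) → (2.83,9.32)
v7: (-3,4) → rotate → (-4.23421,2.65922) → ×s → (-7.23521,4.54394) → (-7.24,4.54)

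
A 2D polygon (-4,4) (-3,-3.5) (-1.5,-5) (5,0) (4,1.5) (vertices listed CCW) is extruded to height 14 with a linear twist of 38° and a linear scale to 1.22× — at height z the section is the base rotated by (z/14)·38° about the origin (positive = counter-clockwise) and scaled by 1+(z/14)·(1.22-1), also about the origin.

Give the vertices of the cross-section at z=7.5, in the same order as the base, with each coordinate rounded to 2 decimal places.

Cross-section at z=7.5: (-5.75,2.64) (-1.78,-4.83) (0.37,-5.82) (5.24,1.94) (3.61,3.13)

t = z/height = 7.5/14 = 0.535714
s = 1 + (scale-1)·z/height = 1 + (1.22-1)·7.5/14 = 1.117857
θ = twist·z/height = 38°·7.5/14 = 20.3571° = 0.355299 rad
cos θ = 0.937542, sin θ = 0.347871 (intermediates below are computed at full precision and shown rounded to 5 d.p.)
v1: (-4,4) → rotate → (-5.14165,2.35869) → ×s → (-5.74763,2.63667) → (-5.75,2.64)
v2: (-3,-3.5) → rotate → (-1.59508,-4.32501) → ×s → (-1.78307,-4.83474) → (-1.78,-4.83)
v3: (-1.5,-5) → rotate → (0.33304,-5.20952) → ×s → (0.37229,-5.82350) → (0.37,-5.82)
v4: (5,0) → rotate → (4.68771,1.73935) → ×s → (5.24019,1.94435) → (5.24,1.94)
v5: (4,1.5) → rotate → (3.22836,2.79780) → ×s → (3.60885,3.12754) → (3.61,3.13)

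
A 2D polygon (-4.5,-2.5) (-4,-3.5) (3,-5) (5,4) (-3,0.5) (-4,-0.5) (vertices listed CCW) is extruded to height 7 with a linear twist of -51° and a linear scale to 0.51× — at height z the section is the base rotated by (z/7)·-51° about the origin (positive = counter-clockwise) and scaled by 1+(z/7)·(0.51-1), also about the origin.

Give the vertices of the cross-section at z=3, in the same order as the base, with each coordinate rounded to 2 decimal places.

t = z/height = 3/7 = 0.428571
s = 1 + (scale-1)·z/height = 1 + (0.51-1)·3/7 = 0.790000
θ = twist·z/height = -51°·3/7 = -21.8571° = -0.381479 rad
cos θ = 0.928115, sin θ = -0.372294 (intermediates below are computed at full precision and shown rounded to 5 d.p.)
v1: (-4.5,-2.5) → rotate → (-5.10725,-0.64497) → ×s → (-4.03473,-0.50952) → (-4.03,-0.51)
v2: (-4,-3.5) → rotate → (-5.01549,-1.75923) → ×s → (-3.96224,-1.38979) → (-3.96,-1.39)
v3: (3,-5) → rotate → (0.92288,-5.75746) → ×s → (0.72907,-4.54839) → (0.73,-4.55)
v4: (5,4) → rotate → (6.12975,1.85099) → ×s → (4.84250,1.46228) → (4.84,1.46)
v5: (-3,0.5) → rotate → (-2.59820,1.58094) → ×s → (-2.05258,1.24894) → (-2.05,1.25)
v6: (-4,-0.5) → rotate → (-3.89861,1.02512) → ×s → (-3.07990,0.80984) → (-3.08,0.81)

Cross-section at z=3: (-4.03,-0.51) (-3.96,-1.39) (0.73,-4.55) (4.84,1.46) (-2.05,1.25) (-3.08,0.81)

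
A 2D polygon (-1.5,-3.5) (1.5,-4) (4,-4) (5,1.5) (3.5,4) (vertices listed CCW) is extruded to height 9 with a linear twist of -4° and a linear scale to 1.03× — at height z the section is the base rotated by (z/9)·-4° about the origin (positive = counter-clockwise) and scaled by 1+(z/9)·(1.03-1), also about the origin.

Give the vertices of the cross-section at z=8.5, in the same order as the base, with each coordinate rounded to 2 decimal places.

Cross-section at z=8.5: (-1.78,-3.49) (1.27,-4.21) (3.83,-4.38) (5.23,1.20) (3.86,3.87)

t = z/height = 8.5/9 = 0.944444
s = 1 + (scale-1)·z/height = 1 + (1.03-1)·8.5/9 = 1.028333
θ = twist·z/height = -4°·8.5/9 = -3.7778° = -0.065935 rad
cos θ = 0.997827, sin θ = -0.065887 (intermediates below are computed at full precision and shown rounded to 5 d.p.)
v1: (-1.5,-3.5) → rotate → (-1.72734,-3.39356) → ×s → (-1.77629,-3.48972) → (-1.78,-3.49)
v2: (1.5,-4) → rotate → (1.23319,-4.09014) → ×s → (1.26813,-4.20603) → (1.27,-4.21)
v3: (4,-4) → rotate → (3.72776,-4.25486) → ×s → (3.83338,-4.37541) → (3.83,-4.38)
v4: (5,1.5) → rotate → (5.08797,1.16731) → ×s → (5.23212,1.20038) → (5.23,1.20)
v5: (3.5,4) → rotate → (3.75594,3.76070) → ×s → (3.86236,3.86726) → (3.86,3.87)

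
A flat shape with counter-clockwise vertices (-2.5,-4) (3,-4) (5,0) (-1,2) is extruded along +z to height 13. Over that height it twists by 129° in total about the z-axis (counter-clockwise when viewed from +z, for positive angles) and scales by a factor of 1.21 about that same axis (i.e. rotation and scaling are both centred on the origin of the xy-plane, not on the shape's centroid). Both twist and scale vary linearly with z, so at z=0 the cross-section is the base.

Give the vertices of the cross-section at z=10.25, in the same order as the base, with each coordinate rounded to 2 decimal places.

Cross-section at z=10.25: (5.16,-1.91) (3.86,4.37) (-1.18,5.71) (-2.05,-1.61)

t = z/height = 10.25/13 = 0.788462
s = 1 + (scale-1)·z/height = 1 + (1.21-1)·10.25/13 = 1.165577
θ = twist·z/height = 129°·10.25/13 = 101.7115° = 1.775201 rad
cos θ = -0.202984, sin θ = 0.979182 (intermediates below are computed at full precision and shown rounded to 5 d.p.)
v1: (-2.5,-4) → rotate → (4.42419,-1.63602) → ×s → (5.15673,-1.90690) → (5.16,-1.91)
v2: (3,-4) → rotate → (3.30777,3.74948) → ×s → (3.85547,4.37031) → (3.86,4.37)
v3: (5,0) → rotate → (-1.01492,4.89591) → ×s → (-1.18297,5.70656) → (-1.18,5.71)
v4: (-1,2) → rotate → (-1.75538,-1.38515) → ×s → (-2.04603,-1.61450) → (-2.05,-1.61)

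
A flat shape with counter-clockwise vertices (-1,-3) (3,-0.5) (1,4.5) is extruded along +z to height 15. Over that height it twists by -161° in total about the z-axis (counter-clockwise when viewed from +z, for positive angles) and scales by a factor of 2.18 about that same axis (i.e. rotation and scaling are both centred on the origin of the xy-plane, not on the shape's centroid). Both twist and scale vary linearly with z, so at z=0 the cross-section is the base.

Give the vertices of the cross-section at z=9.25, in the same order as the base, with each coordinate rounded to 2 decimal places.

t = z/height = 9.25/15 = 0.616667
s = 1 + (scale-1)·z/height = 1 + (2.18-1)·9.25/15 = 1.727667
θ = twist·z/height = -161°·9.25/15 = -99.2833° = -1.732821 rad
cos θ = -0.161317, sin θ = -0.986903 (intermediates below are computed at full precision and shown rounded to 5 d.p.)
v1: (-1,-3) → rotate → (-2.79939,1.47085) → ×s → (-4.83642,2.54114) → (-4.84,2.54)
v2: (3,-0.5) → rotate → (-0.97740,-2.88005) → ×s → (-1.68862,-4.97577) → (-1.69,-4.98)
v3: (1,4.5) → rotate → (4.27975,-1.71283) → ×s → (7.39397,-2.95920) → (7.39,-2.96)

Cross-section at z=9.25: (-4.84,2.54) (-1.69,-4.98) (7.39,-2.96)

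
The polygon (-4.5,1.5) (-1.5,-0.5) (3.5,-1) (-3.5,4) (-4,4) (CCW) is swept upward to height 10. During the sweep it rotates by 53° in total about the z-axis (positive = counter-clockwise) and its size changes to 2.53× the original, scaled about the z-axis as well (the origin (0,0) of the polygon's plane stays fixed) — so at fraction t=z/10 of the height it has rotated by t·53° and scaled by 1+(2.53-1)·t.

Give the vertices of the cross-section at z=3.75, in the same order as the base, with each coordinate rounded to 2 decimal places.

t = z/height = 3.75/10 = 0.375
s = 1 + (scale-1)·z/height = 1 + (2.53-1)·3.75/10 = 1.573750
θ = twist·z/height = 53°·3.75/10 = 19.8750° = 0.346884 rad
cos θ = 0.940437, sin θ = 0.339969 (intermediates below are computed at full precision and shown rounded to 5 d.p.)
v1: (-4.5,1.5) → rotate → (-4.74192,-0.11921) → ×s → (-7.46259,-0.18760) → (-7.46,-0.19)
v2: (-1.5,-0.5) → rotate → (-1.24067,-0.98017) → ×s → (-1.95250,-1.54255) → (-1.95,-1.54)
v3: (3.5,-1) → rotate → (3.63150,0.24946) → ×s → (5.71507,0.39258) → (5.72,0.39)
v4: (-3.5,4) → rotate → (-4.65140,2.57185) → ×s → (-7.32015,4.04746) → (-7.32,4.05)
v5: (-4,4) → rotate → (-5.12162,2.40187) → ×s → (-8.06015,3.77994) → (-8.06,3.78)

Cross-section at z=3.75: (-7.46,-0.19) (-1.95,-1.54) (5.72,0.39) (-7.32,4.05) (-8.06,3.78)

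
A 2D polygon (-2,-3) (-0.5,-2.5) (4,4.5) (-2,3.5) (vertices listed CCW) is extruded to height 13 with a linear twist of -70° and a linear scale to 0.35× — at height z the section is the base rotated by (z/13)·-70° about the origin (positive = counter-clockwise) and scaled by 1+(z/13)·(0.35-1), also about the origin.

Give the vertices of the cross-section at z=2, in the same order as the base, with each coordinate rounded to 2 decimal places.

Cross-section at z=2: (-2.27,-2.32) (-0.86,-2.13) (4.29,3.31) (-1.18,3.43)

t = z/height = 2/13 = 0.153846
s = 1 + (scale-1)·z/height = 1 + (0.35-1)·2/13 = 0.900000
θ = twist·z/height = -70°·2/13 = -10.7692° = -0.187959 rad
cos θ = 0.982388, sin θ = -0.186854 (intermediates below are computed at full precision and shown rounded to 5 d.p.)
v1: (-2,-3) → rotate → (-2.52534,-2.57346) → ×s → (-2.27280,-2.31611) → (-2.27,-2.32)
v2: (-0.5,-2.5) → rotate → (-0.95833,-2.36254) → ×s → (-0.86250,-2.12629) → (-0.86,-2.13)
v3: (4,4.5) → rotate → (4.77039,3.67333) → ×s → (4.29335,3.30600) → (4.29,3.31)
v4: (-2,3.5) → rotate → (-1.31079,3.81206) → ×s → (-1.17971,3.43086) → (-1.18,3.43)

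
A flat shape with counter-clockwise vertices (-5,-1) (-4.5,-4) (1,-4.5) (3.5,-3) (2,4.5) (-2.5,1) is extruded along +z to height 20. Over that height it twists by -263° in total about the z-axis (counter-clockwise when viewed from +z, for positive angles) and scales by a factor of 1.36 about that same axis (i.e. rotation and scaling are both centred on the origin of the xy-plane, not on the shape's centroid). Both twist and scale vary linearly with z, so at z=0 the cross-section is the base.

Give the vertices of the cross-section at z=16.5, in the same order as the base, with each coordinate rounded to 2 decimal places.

t = z/height = 16.5/20 = 0.825
s = 1 + (scale-1)·z/height = 1 + (1.36-1)·16.5/20 = 1.297000
θ = twist·z/height = -263°·16.5/20 = -216.9750° = -3.786928 rad
cos θ = -0.798898, sin θ = 0.601466 (intermediates below are computed at full precision and shown rounded to 5 d.p.)
v1: (-5,-1) → rotate → (4.59596,-2.20843) → ×s → (5.96096,-2.86434) → (5.96,-2.86)
v2: (-4.5,-4) → rotate → (6.00091,0.48899) → ×s → (7.78318,0.63422) → (7.78,0.63)
v3: (1,-4.5) → rotate → (1.90770,4.19651) → ×s → (2.47429,5.44287) → (2.47,5.44)
v4: (3.5,-3) → rotate → (-0.99174,4.50183) → ×s → (-1.28629,5.83887) → (-1.29,5.84)
v5: (2,4.5) → rotate → (-4.30440,-2.39211) → ×s → (-5.58280,-3.10256) → (-5.58,-3.10)
v6: (-2.5,1) → rotate → (1.39578,-2.30256) → ×s → (1.81032,-2.98643) → (1.81,-2.99)

Cross-section at z=16.5: (5.96,-2.86) (7.78,0.63) (2.47,5.44) (-1.29,5.84) (-5.58,-3.10) (1.81,-2.99)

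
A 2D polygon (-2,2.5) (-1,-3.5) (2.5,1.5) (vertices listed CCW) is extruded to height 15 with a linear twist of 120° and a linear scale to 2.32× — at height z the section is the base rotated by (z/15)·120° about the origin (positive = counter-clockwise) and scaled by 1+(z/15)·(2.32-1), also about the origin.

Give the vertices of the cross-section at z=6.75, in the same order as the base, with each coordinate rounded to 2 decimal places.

Cross-section at z=6.75: (-5.10,-0.24) (3.58,-4.57) (0.41,4.63)

t = z/height = 6.75/15 = 0.45
s = 1 + (scale-1)·z/height = 1 + (2.32-1)·6.75/15 = 1.594000
θ = twist·z/height = 120°·6.75/15 = 54.0000° = 0.942478 rad
cos θ = 0.587785, sin θ = 0.809017 (intermediates below are computed at full precision and shown rounded to 5 d.p.)
v1: (-2,2.5) → rotate → (-3.19811,-0.14857) → ×s → (-5.09779,-0.23682) → (-5.10,-0.24)
v2: (-1,-3.5) → rotate → (2.24377,-2.86627) → ×s → (3.57658,-4.56883) → (3.58,-4.57)
v3: (2.5,1.5) → rotate → (0.25594,2.90422) → ×s → (0.40796,4.62933) → (0.41,4.63)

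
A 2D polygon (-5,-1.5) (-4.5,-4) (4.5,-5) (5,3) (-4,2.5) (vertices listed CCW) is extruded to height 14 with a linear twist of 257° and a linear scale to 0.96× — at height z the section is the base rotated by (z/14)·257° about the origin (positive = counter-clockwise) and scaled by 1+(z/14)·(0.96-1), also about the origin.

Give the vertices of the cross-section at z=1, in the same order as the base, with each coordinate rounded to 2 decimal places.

t = z/height = 1/14 = 0.0714286
s = 1 + (scale-1)·z/height = 1 + (0.96-1)·1/14 = 0.997143
θ = twist·z/height = 257°·1/14 = 18.3571° = 0.320393 rad
cos θ = 0.949112, sin θ = 0.314939 (intermediates below are computed at full precision and shown rounded to 5 d.p.)
v1: (-5,-1.5) → rotate → (-4.27315,-2.99836) → ×s → (-4.26094,-2.98980) → (-4.26,-2.99)
v2: (-4.5,-4) → rotate → (-3.01125,-5.21367) → ×s → (-3.00264,-5.19878) → (-3.00,-5.20)
v3: (4.5,-5) → rotate → (5.84570,-3.32833) → ×s → (5.82900,-3.31882) → (5.83,-3.32)
v4: (5,3) → rotate → (3.80074,4.42203) → ×s → (3.78988,4.40940) → (3.79,4.41)
v5: (-4,2.5) → rotate → (-4.58380,1.11302) → ×s → (-4.57070,1.10984) → (-4.57,1.11)

Cross-section at z=1: (-4.26,-2.99) (-3.00,-5.20) (5.83,-3.32) (3.79,4.41) (-4.57,1.11)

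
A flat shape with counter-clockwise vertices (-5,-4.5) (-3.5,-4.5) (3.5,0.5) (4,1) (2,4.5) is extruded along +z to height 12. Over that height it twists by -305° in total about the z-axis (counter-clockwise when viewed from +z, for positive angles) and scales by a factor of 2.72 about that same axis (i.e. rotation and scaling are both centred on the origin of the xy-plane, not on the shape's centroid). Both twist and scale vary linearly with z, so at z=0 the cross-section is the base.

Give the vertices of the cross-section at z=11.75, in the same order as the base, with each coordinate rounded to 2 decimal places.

Cross-section at z=11.75: (4.17,-17.57) (6.10,-14.04) (3.33,8.89) (2.79,10.71) (-8.03,10.50)

t = z/height = 11.75/12 = 0.979167
s = 1 + (scale-1)·z/height = 1 + (2.72-1)·11.75/12 = 2.684167
θ = twist·z/height = -305°·11.75/12 = -298.6458° = -5.212353 rad
cos θ = 0.479394, sin θ = 0.877600 (intermediates below are computed at full precision and shown rounded to 5 d.p.)
v1: (-5,-4.5) → rotate → (1.55223,-6.54527) → ×s → (4.16644,-17.56860) → (4.17,-17.57)
v2: (-3.5,-4.5) → rotate → (2.27132,-5.22887) → ×s → (6.09660,-14.03516) → (6.10,-14.04)
v3: (3.5,0.5) → rotate → (1.23908,3.31130) → ×s → (3.32590,8.88807) → (3.33,8.89)
v4: (4,1) → rotate → (1.03998,3.98979) → ×s → (2.79147,10.70927) → (2.79,10.71)
v5: (2,4.5) → rotate → (-2.99041,3.91247) → ×s → (-8.02676,10.50173) → (-8.03,10.50)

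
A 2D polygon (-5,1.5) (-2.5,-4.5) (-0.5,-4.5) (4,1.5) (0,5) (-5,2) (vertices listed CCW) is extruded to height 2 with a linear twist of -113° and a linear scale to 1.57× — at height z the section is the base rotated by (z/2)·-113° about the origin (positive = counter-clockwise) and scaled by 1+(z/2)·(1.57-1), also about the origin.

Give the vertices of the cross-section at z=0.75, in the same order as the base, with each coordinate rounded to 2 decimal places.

t = z/height = 0.75/2 = 0.375
s = 1 + (scale-1)·z/height = 1 + (1.57-1)·0.75/2 = 1.213750
θ = twist·z/height = -113°·0.75/2 = -42.3750° = -0.739583 rad
cos θ = 0.738749, sin θ = -0.673980 (intermediates below are computed at full precision and shown rounded to 5 d.p.)
v1: (-5,1.5) → rotate → (-2.68278,4.47802) → ×s → (-3.25622,5.43520) → (-3.26,5.44)
v2: (-2.5,-4.5) → rotate → (-4.87978,-1.63942) → ×s → (-5.92284,-1.98985) → (-5.92,-1.99)
v3: (-0.5,-4.5) → rotate → (-3.40229,-2.98738) → ×s → (-4.12952,-3.62594) → (-4.13,-3.63)
v4: (4,1.5) → rotate → (3.96597,-1.58780) → ×s → (4.81369,-1.92719) → (4.81,-1.93)
v5: (0,5) → rotate → (3.36990,3.69375) → ×s → (4.09022,4.48329) → (4.09,4.48)
v6: (-5,2) → rotate → (-2.34579,4.84740) → ×s → (-2.84720,5.88353) → (-2.85,5.88)

Cross-section at z=0.75: (-3.26,5.44) (-5.92,-1.99) (-4.13,-3.63) (4.81,-1.93) (4.09,4.48) (-2.85,5.88)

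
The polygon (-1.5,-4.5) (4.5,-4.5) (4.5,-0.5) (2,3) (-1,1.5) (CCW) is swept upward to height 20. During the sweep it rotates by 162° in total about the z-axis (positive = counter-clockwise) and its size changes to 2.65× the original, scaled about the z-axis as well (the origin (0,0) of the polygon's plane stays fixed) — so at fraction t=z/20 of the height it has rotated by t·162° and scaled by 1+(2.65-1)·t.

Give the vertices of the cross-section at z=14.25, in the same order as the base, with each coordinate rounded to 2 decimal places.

Cross-section at z=14.25: (10.24,1.26) (4.64,13.05) (-3.22,9.31) (-7.76,1.13) (-2.01,-3.37)

t = z/height = 14.25/20 = 0.7125
s = 1 + (scale-1)·z/height = 1 + (2.65-1)·14.25/20 = 2.175625
θ = twist·z/height = 162°·14.25/20 = 115.4250° = 2.014546 rad
cos θ = -0.429329, sin θ = 0.903148 (intermediates below are computed at full precision and shown rounded to 5 d.p.)
v1: (-1.5,-4.5) → rotate → (4.70816,0.57726) → ×s → (10.24319,1.25590) → (10.24,1.26)
v2: (4.5,-4.5) → rotate → (2.13218,5.99615) → ×s → (4.63883,13.04537) → (4.64,13.05)
v3: (4.5,-0.5) → rotate → (-1.48041,4.27883) → ×s → (-3.22081,9.30913) → (-3.22,9.31)
v4: (2,3) → rotate → (-3.56810,0.51831) → ×s → (-7.76285,1.12764) → (-7.76,1.13)
v5: (-1,1.5) → rotate → (-0.92539,-1.54714) → ×s → (-2.01331,-3.36600) → (-2.01,-3.37)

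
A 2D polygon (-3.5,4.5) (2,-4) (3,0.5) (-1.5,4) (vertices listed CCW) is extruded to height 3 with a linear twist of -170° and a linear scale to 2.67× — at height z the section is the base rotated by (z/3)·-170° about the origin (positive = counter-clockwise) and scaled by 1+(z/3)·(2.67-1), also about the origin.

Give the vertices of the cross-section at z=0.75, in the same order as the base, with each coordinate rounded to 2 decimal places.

t = z/height = 0.75/3 = 0.25
s = 1 + (scale-1)·z/height = 1 + (2.67-1)·0.75/3 = 1.417500
θ = twist·z/height = -170°·0.75/3 = -42.5000° = -0.741765 rad
cos θ = 0.737277, sin θ = -0.675590 (intermediates below are computed at full precision and shown rounded to 5 d.p.)
v1: (-3.5,4.5) → rotate → (0.45969,5.68231) → ×s → (0.65160,8.05468) → (0.65,8.05)
v2: (2,-4) → rotate → (-1.22781,-4.30029) → ×s → (-1.74042,-6.09566) → (-1.74,-6.10)
v3: (3,0.5) → rotate → (2.54963,-1.65813) → ×s → (3.61410,-2.35040) → (3.61,-2.35)
v4: (-1.5,4) → rotate → (1.59644,3.96249) → ×s → (2.26296,5.61684) → (2.26,5.62)

Cross-section at z=0.75: (0.65,8.05) (-1.74,-6.10) (3.61,-2.35) (2.26,5.62)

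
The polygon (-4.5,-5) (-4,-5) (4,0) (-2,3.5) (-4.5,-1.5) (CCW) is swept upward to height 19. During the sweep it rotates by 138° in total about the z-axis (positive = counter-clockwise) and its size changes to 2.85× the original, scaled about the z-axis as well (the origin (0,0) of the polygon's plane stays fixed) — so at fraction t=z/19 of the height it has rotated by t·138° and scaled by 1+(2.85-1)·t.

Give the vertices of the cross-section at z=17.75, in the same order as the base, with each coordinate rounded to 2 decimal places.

t = z/height = 17.75/19 = 0.934211
s = 1 + (scale-1)·z/height = 1 + (2.85-1)·17.75/19 = 2.728289
θ = twist·z/height = 138°·17.75/19 = 128.9211° = 2.250097 rad
cos θ = -0.628249, sin θ = 0.778012 (intermediates below are computed at full precision and shown rounded to 5 d.p.)
v1: (-4.5,-5) → rotate → (6.71718,-0.35981) → ×s → (18.32642,-0.98167) → (18.33,-0.98)
v2: (-4,-5) → rotate → (6.40306,0.02920) → ×s → (17.46939,0.07965) → (17.47,0.08)
v3: (4,0) → rotate → (-2.51300,3.11205) → ×s → (-6.85618,8.49057) → (-6.86,8.49)
v4: (-2,3.5) → rotate → (-1.46655,-3.75490) → ×s → (-4.00116,-10.24444) → (-4.00,-10.24)
v5: (-4.5,-1.5) → rotate → (3.99414,-2.55868) → ×s → (10.89717,-6.98083) → (10.90,-6.98)

Cross-section at z=17.75: (18.33,-0.98) (17.47,0.08) (-6.86,8.49) (-4.00,-10.24) (10.90,-6.98)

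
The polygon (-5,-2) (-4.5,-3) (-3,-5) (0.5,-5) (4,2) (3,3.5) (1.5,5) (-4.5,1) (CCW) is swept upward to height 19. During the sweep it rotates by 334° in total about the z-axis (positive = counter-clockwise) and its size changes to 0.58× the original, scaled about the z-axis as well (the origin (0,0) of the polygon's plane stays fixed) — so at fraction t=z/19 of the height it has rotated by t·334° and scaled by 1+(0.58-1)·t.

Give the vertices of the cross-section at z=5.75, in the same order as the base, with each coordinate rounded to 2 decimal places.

Cross-section at z=5.75: (2.55,-3.95) (3.32,-3.35) (4.79,-1.73) (4.20,1.27) (-2.38,3.09) (-3.50,1.98) (-4.53,0.45) (-0.10,-4.02)

t = z/height = 5.75/19 = 0.302632
s = 1 + (scale-1)·z/height = 1 + (0.58-1)·5.75/19 = 0.872895
θ = twist·z/height = 334°·5.75/19 = 101.0789° = 1.764160 rad
cos θ = -0.192161, sin θ = 0.981363 (intermediates below are computed at full precision and shown rounded to 5 d.p.)
v1: (-5,-2) → rotate → (2.92353,-4.52249) → ×s → (2.55194,-3.94766) → (2.55,-3.95)
v2: (-4.5,-3) → rotate → (3.80882,-3.83965) → ×s → (3.32470,-3.35161) → (3.32,-3.35)
v3: (-3,-5) → rotate → (5.48330,-1.98328) → ×s → (4.78634,-1.73120) → (4.79,-1.73)
v4: (0.5,-5) → rotate → (4.81074,1.45149) → ×s → (4.19927,1.26700) → (4.20,1.27)
v5: (4,2) → rotate → (-2.73137,3.54113) → ×s → (-2.38420,3.09103) → (-2.38,3.09)
v6: (3,3.5) → rotate → (-4.01126,2.27153) → ×s → (-3.50140,1.98280) → (-3.50,1.98)
v7: (1.5,5) → rotate → (-5.19506,0.51124) → ×s → (-4.53474,0.44626) → (-4.53,0.45)
v8: (-4.5,1) → rotate → (-0.11664,-4.60830) → ×s → (-0.10181,-4.02256) → (-0.10,-4.02)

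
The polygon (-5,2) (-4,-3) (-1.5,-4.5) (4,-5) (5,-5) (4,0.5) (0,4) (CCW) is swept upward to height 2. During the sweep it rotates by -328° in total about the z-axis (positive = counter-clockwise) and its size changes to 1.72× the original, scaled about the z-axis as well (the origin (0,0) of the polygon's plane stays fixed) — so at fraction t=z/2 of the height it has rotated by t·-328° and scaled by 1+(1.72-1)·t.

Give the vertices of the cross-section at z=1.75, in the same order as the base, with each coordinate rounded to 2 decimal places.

Cross-section at z=1.75: (-5.50,-6.84) (2.77,-7.66) (6.30,-4.48) (9.70,3.85) (10.18,5.41) (1.13,6.47) (-6.24,1.91)

t = z/height = 1.75/2 = 0.875
s = 1 + (scale-1)·z/height = 1 + (1.72-1)·1.75/2 = 1.630000
θ = twist·z/height = -328°·1.75/2 = -287.0000° = -5.009095 rad
cos θ = 0.292372, sin θ = 0.956305 (intermediates below are computed at full precision and shown rounded to 5 d.p.)
v1: (-5,2) → rotate → (-3.37447,-4.19678) → ×s → (-5.50038,-6.84075) → (-5.50,-6.84)
v2: (-4,-3) → rotate → (1.69943,-4.70233) → ×s → (2.77007,-7.66480) → (2.77,-7.66)
v3: (-1.5,-4.5) → rotate → (3.86481,-2.75013) → ×s → (6.29965,-4.48271) → (6.30,-4.48)
v4: (4,-5) → rotate → (5.95101,2.36336) → ×s → (9.70015,3.85228) → (9.70,3.85)
v5: (5,-5) → rotate → (6.24338,3.31967) → ×s → (10.17671,5.41105) → (10.18,5.41)
v6: (4,0.5) → rotate → (0.69133,3.97140) → ×s → (1.12688,6.47339) → (1.13,6.47)
v7: (0,4) → rotate → (-3.82522,1.16949) → ×s → (-6.23511,1.90626) → (-6.24,1.91)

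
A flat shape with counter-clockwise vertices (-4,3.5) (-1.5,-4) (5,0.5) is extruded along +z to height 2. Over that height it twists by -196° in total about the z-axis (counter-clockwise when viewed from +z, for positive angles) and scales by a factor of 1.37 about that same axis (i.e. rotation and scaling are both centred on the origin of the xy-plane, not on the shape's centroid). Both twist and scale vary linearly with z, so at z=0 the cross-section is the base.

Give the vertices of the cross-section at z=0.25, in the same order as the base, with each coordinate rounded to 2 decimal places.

t = z/height = 0.25/2 = 0.125
s = 1 + (scale-1)·z/height = 1 + (1.37-1)·0.25/2 = 1.046250
θ = twist·z/height = -196°·0.25/2 = -24.5000° = -0.427606 rad
cos θ = 0.909961, sin θ = -0.414693 (intermediates below are computed at full precision and shown rounded to 5 d.p.)
v1: (-4,3.5) → rotate → (-2.18842,4.84364) → ×s → (-2.28963,5.06766) → (-2.29,5.07)
v2: (-1.5,-4) → rotate → (-3.02371,-3.01781) → ×s → (-3.16356,-3.15738) → (-3.16,-3.16)
v3: (5,0.5) → rotate → (4.75715,-1.61849) → ×s → (4.97717,-1.69334) → (4.98,-1.69)

Cross-section at z=0.25: (-2.29,5.07) (-3.16,-3.16) (4.98,-1.69)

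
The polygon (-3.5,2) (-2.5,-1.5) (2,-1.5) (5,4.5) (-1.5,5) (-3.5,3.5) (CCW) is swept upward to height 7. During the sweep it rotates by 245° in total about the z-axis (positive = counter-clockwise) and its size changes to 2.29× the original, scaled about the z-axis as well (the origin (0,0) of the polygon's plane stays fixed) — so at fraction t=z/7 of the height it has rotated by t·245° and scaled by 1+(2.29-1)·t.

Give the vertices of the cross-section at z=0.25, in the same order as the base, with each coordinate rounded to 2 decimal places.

t = z/height = 0.25/7 = 0.0357143
s = 1 + (scale-1)·z/height = 1 + (2.29-1)·0.25/7 = 1.046071
θ = twist·z/height = 245°·0.25/7 = 8.7500° = 0.152716 rad
cos θ = 0.988362, sin θ = 0.152123 (intermediates below are computed at full precision and shown rounded to 5 d.p.)
v1: (-3.5,2) → rotate → (-3.76351,1.44429) → ×s → (-3.93690,1.51083) → (-3.94,1.51)
v2: (-2.5,-1.5) → rotate → (-2.24272,-1.86285) → ×s → (-2.34604,-1.94867) → (-2.35,-1.95)
v3: (2,-1.5) → rotate → (2.20491,-1.17830) → ×s → (2.30649,-1.23258) → (2.31,-1.23)
v4: (5,4.5) → rotate → (4.25725,5.20824) → ×s → (4.45339,5.44819) → (4.45,5.45)
v5: (-1.5,5) → rotate → (-2.24316,4.71362) → ×s → (-2.34650,4.93079) → (-2.35,4.93)
v6: (-3.5,3.5) → rotate → (-3.99170,2.92683) → ×s → (-4.17560,3.06168) → (-4.18,3.06)

Cross-section at z=0.25: (-3.94,1.51) (-2.35,-1.95) (2.31,-1.23) (4.45,5.45) (-2.35,4.93) (-4.18,3.06)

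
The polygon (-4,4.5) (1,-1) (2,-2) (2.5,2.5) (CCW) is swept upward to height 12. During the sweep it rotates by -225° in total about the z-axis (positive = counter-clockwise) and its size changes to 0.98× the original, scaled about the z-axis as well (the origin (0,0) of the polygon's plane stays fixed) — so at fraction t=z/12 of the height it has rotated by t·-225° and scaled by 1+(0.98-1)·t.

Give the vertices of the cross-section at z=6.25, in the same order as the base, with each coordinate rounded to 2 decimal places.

Cross-section at z=6.25: (5.77,1.49) (-1.33,-0.43) (-2.66,-0.86) (1.07,-3.33)

t = z/height = 6.25/12 = 0.520833
s = 1 + (scale-1)·z/height = 1 + (0.98-1)·6.25/12 = 0.989583
θ = twist·z/height = -225°·6.25/12 = -117.1875° = -2.045308 rad
cos θ = -0.456904, sin θ = -0.889516 (intermediates below are computed at full precision and shown rounded to 5 d.p.)
v1: (-4,4.5) → rotate → (5.83044,1.50200) → ×s → (5.76970,1.48635) → (5.77,1.49)
v2: (1,-1) → rotate → (-1.34642,-0.43261) → ×s → (-1.33239,-0.42811) → (-1.33,-0.43)
v3: (2,-2) → rotate → (-2.69284,-0.86522) → ×s → (-2.66479,-0.85621) → (-2.66,-0.86)
v4: (2.5,2.5) → rotate → (1.08153,-3.36605) → ×s → (1.07026,-3.33099) → (1.07,-3.33)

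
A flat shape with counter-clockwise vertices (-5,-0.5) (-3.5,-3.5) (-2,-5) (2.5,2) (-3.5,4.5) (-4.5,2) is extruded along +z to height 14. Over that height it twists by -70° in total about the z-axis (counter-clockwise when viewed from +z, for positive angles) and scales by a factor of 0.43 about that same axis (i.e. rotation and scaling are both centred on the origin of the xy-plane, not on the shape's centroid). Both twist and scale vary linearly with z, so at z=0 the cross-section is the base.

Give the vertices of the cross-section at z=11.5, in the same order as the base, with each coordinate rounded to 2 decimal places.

Cross-section at z=11.5: (-1.65,2.10) (-2.57,0.57) (-2.81,-0.53) (1.61,-0.55) (1.02,2.86) (-0.39,2.59)

t = z/height = 11.5/14 = 0.821429
s = 1 + (scale-1)·z/height = 1 + (0.43-1)·11.5/14 = 0.531786
θ = twist·z/height = -70°·11.5/14 = -57.5000° = -1.003564 rad
cos θ = 0.537300, sin θ = -0.843391 (intermediates below are computed at full precision and shown rounded to 5 d.p.)
v1: (-5,-0.5) → rotate → (-3.10819,3.94831) → ×s → (-1.65289,2.09965) → (-1.65,2.10)
v2: (-3.5,-3.5) → rotate → (-4.83242,1.07132) → ×s → (-2.56981,0.56971) → (-2.57,0.57)
v3: (-2,-5) → rotate → (-5.29156,-0.99972) → ×s → (-2.81397,-0.53163) → (-2.81,-0.53)
v4: (2.5,2) → rotate → (3.03003,-1.03388) → ×s → (1.61133,-0.54980) → (1.61,-0.55)
v5: (-3.5,4.5) → rotate → (1.91471,5.36972) → ×s → (1.01822,2.85554) → (1.02,2.86)
v6: (-4.5,2) → rotate → (-0.73107,4.86986) → ×s → (-0.38877,2.58972) → (-0.39,2.59)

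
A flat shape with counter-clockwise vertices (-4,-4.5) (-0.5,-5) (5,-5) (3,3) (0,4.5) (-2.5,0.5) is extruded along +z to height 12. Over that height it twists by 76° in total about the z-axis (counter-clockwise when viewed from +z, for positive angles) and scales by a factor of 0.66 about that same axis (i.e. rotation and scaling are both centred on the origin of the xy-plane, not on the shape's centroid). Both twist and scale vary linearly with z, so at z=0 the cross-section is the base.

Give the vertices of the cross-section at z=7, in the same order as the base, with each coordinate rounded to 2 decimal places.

Cross-section at z=7: (0.23,-4.82) (2.51,-3.15) (5.67,-0.07) (0.04,3.40) (-2.52,2.58) (-1.71,-1.11)

t = z/height = 7/12 = 0.583333
s = 1 + (scale-1)·z/height = 1 + (0.66-1)·7/12 = 0.801667
θ = twist·z/height = 76°·7/12 = 44.3333° = 0.773763 rad
cos θ = 0.715286, sin θ = 0.698832 (intermediates below are computed at full precision and shown rounded to 5 d.p.)
v1: (-4,-4.5) → rotate → (0.28360,-6.01411) → ×s → (0.22735,-4.82132) → (0.23,-4.82)
v2: (-0.5,-5) → rotate → (3.13651,-3.92585) → ×s → (2.51444,-3.14722) → (2.51,-3.15)
v3: (5,-5) → rotate → (7.07059,-0.08227) → ×s → (5.66826,-0.06596) → (5.67,-0.07)
v4: (3,3) → rotate → (0.04936,4.24235) → ×s → (0.03957,3.40095) → (0.04,3.40)
v5: (0,4.5) → rotate → (-3.14474,3.21879) → ×s → (-2.52103,2.58040) → (-2.52,2.58)
v6: (-2.5,0.5) → rotate → (-2.13763,-1.38944) → ×s → (-1.71367,-1.11386) → (-1.71,-1.11)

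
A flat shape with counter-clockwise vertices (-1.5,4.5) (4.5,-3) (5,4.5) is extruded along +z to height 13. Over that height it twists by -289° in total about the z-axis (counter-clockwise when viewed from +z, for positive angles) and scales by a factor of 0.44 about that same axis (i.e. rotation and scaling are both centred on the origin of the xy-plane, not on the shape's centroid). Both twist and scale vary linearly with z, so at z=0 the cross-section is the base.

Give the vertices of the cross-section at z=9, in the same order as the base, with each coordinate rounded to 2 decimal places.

t = z/height = 9/13 = 0.692308
s = 1 + (scale-1)·z/height = 1 + (0.44-1)·9/13 = 0.612308
θ = twist·z/height = -289°·9/13 = -200.0769° = -3.492001 rad
cos θ = -0.939233, sin θ = 0.343281 (intermediates below are computed at full precision and shown rounded to 5 d.p.)
v1: (-1.5,4.5) → rotate → (-0.13592,-4.74147) → ×s → (-0.08322,-2.90324) → (-0.08,-2.90)
v2: (4.5,-3) → rotate → (-3.19670,4.36246) → ×s → (-1.95737,2.67117) → (-1.96,2.67)
v3: (5,4.5) → rotate → (-6.24093,-2.51014) → ×s → (-3.82137,-1.53698) → (-3.82,-1.54)

Cross-section at z=9: (-0.08,-2.90) (-1.96,2.67) (-3.82,-1.54)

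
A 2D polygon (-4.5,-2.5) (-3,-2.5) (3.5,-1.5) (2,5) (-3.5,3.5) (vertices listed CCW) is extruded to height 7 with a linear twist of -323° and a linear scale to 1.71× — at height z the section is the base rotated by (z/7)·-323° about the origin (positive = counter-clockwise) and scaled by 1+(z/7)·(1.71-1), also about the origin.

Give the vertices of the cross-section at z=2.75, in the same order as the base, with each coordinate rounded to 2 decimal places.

Cross-section at z=2.75: (0.90,6.52) (-0.25,4.99) (-4.22,-2.43) (3.58,-5.88) (6.27,0.89)

t = z/height = 2.75/7 = 0.392857
s = 1 + (scale-1)·z/height = 1 + (1.71-1)·2.75/7 = 1.278929
θ = twist·z/height = -323°·2.75/7 = -126.8929° = -2.214698 rad
cos θ = -0.600321, sin θ = -0.799760 (intermediates below are computed at full precision and shown rounded to 5 d.p.)
v1: (-4.5,-2.5) → rotate → (0.70204,5.09972) → ×s → (0.89786,6.52218) → (0.90,6.52)
v2: (-3,-2.5) → rotate → (-0.19844,3.90008) → ×s → (-0.25379,4.98792) → (-0.25,4.99)
v3: (3.5,-1.5) → rotate → (-3.30076,-1.89868) → ×s → (-4.22144,-2.42827) → (-4.22,-2.43)
v4: (2,5) → rotate → (2.79816,-4.60112) → ×s → (3.57864,-5.88451) → (3.58,-5.88)
v5: (-3.5,3.5) → rotate → (4.90028,0.69804) → ×s → (6.26711,0.89274) → (6.27,0.89)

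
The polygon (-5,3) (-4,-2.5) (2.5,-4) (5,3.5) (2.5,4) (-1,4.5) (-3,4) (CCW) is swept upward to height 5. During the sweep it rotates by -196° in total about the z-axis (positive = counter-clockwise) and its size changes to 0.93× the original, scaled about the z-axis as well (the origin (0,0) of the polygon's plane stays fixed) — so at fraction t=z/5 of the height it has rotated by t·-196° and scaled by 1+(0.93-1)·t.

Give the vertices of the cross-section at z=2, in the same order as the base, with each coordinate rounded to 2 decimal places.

t = z/height = 2/5 = 0.4
s = 1 + (scale-1)·z/height = 1 + (0.93-1)·2/5 = 0.972000
θ = twist·z/height = -196°·2/5 = -78.4000° = -1.368338 rad
cos θ = 0.201078, sin θ = -0.979575 (intermediates below are computed at full precision and shown rounded to 5 d.p.)
v1: (-5,3) → rotate → (1.93334,5.50111) → ×s → (1.87920,5.34708) → (1.88,5.35)
v2: (-4,-2.5) → rotate → (-3.25325,3.41561) → ×s → (-3.16216,3.31997) → (-3.16,3.32)
v3: (2.5,-4) → rotate → (-3.41561,-3.25325) → ×s → (-3.31997,-3.16216) → (-3.32,-3.16)
v4: (5,3.5) → rotate → (4.43390,-4.19410) → ×s → (4.30975,-4.07667) → (4.31,-4.08)
v5: (2.5,4) → rotate → (4.42100,-1.64463) → ×s → (4.29721,-1.59858) → (4.30,-1.60)
v6: (-1,4.5) → rotate → (4.20701,1.88443) → ×s → (4.08921,1.83166) → (4.09,1.83)
v7: (-3,4) → rotate → (3.31507,3.74304) → ×s → (3.22225,3.63823) → (3.22,3.64)

Cross-section at z=2: (1.88,5.35) (-3.16,3.32) (-3.32,-3.16) (4.31,-4.08) (4.30,-1.60) (4.09,1.83) (3.22,3.64)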